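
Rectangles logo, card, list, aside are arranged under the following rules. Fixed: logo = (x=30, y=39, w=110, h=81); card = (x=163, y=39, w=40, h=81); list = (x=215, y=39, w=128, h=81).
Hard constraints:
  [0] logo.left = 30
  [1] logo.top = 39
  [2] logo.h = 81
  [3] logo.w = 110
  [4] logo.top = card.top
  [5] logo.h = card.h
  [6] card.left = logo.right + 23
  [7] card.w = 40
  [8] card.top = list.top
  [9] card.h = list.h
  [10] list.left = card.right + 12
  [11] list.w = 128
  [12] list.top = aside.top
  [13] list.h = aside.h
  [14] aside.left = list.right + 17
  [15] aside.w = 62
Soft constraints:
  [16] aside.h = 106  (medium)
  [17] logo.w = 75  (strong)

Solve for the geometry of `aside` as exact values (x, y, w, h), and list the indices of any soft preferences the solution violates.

1. aside.y = 39  [list.top = aside.top]
2. aside.h = 81  [list.h = aside.h]
3. aside.x = 360  [aside.left = list.right + 17]
4. aside.w = 62  [aside.w = 62]

aside = (x=360, y=39, w=62, h=81)
violated soft preferences: 16, 17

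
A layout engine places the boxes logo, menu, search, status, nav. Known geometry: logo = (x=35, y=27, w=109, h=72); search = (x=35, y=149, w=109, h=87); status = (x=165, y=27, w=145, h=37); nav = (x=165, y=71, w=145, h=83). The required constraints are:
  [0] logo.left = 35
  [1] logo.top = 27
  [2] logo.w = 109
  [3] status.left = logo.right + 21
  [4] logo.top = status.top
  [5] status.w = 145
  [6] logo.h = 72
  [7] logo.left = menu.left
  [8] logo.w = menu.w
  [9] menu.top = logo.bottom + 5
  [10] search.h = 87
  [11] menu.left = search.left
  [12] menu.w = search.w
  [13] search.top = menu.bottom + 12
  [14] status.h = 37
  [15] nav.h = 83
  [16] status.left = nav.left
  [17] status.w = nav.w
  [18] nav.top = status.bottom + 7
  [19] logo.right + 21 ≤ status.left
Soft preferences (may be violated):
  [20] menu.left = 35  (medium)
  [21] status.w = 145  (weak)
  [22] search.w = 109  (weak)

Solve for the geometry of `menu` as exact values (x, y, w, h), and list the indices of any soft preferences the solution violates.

1. menu.x = 35  [logo.left = menu.left]
2. menu.w = 109  [logo.w = menu.w]
3. menu.y = 104  [menu.top = logo.bottom + 5]
4. menu.h = 33  [search.top = menu.bottom + 12]

menu = (x=35, y=104, w=109, h=33)
violated soft preferences: none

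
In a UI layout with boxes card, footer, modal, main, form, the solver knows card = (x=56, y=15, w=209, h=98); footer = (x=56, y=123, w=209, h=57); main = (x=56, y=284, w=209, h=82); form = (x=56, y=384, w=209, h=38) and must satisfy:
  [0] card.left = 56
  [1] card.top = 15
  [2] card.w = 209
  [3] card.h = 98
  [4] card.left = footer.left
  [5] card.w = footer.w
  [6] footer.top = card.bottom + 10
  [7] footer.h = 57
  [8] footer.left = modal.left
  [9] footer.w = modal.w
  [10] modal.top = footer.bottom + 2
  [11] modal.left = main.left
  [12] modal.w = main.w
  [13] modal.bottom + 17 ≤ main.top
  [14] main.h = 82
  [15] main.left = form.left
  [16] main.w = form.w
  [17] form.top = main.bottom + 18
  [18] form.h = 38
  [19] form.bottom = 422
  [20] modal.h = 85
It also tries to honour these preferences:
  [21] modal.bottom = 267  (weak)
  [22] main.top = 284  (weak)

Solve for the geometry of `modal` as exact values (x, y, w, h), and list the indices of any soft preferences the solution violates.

modal = (x=56, y=182, w=209, h=85)
violated soft preferences: none

1. modal.x = 56  [footer.left = modal.left]
2. modal.w = 209  [footer.w = modal.w]
3. modal.y = 182  [modal.top = footer.bottom + 2]
4. modal.h = 85  [modal.h = 85]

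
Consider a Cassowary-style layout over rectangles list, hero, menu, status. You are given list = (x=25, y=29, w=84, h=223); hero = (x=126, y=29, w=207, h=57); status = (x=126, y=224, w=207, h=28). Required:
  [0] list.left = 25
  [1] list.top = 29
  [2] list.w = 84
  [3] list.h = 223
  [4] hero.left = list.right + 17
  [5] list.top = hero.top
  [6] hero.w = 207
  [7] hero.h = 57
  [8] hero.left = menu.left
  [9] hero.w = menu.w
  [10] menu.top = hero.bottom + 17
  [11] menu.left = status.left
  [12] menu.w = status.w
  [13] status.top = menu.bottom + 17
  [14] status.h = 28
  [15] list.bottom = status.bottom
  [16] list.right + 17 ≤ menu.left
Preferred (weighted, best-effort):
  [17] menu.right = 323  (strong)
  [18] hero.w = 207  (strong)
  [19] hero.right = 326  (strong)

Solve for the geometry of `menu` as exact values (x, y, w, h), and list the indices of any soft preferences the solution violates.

1. menu.x = 126  [hero.left = menu.left]
2. menu.w = 207  [hero.w = menu.w]
3. menu.y = 103  [menu.top = hero.bottom + 17]
4. menu.h = 104  [status.top = menu.bottom + 17]

menu = (x=126, y=103, w=207, h=104)
violated soft preferences: 17, 19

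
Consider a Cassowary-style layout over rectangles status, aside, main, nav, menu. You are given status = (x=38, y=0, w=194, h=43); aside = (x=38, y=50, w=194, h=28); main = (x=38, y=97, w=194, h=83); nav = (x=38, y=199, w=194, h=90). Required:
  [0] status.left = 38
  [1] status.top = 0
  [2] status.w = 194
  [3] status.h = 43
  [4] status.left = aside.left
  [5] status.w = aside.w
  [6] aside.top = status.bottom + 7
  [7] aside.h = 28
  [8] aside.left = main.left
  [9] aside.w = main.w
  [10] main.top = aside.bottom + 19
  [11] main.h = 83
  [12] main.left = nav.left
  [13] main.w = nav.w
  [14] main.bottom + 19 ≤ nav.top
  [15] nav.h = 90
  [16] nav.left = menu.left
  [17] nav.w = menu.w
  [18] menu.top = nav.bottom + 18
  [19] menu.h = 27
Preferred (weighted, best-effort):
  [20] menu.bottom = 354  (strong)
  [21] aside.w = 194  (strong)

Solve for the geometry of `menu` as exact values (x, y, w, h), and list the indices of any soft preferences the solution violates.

menu = (x=38, y=307, w=194, h=27)
violated soft preferences: 20

1. menu.x = 38  [nav.left = menu.left]
2. menu.w = 194  [nav.w = menu.w]
3. menu.y = 307  [menu.top = nav.bottom + 18]
4. menu.h = 27  [menu.h = 27]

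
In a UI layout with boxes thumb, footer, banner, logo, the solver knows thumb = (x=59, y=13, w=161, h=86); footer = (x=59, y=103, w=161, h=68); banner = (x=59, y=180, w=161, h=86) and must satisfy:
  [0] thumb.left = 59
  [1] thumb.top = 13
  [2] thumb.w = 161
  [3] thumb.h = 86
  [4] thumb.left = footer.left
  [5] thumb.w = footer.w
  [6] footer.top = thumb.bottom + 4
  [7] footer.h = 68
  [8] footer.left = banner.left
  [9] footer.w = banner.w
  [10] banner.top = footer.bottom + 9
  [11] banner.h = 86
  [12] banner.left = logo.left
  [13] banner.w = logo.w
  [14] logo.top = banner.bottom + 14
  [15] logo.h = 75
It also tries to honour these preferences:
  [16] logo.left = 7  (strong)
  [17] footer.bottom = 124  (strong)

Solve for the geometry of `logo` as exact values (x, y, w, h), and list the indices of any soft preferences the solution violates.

1. logo.x = 59  [banner.left = logo.left]
2. logo.w = 161  [banner.w = logo.w]
3. logo.y = 280  [logo.top = banner.bottom + 14]
4. logo.h = 75  [logo.h = 75]

logo = (x=59, y=280, w=161, h=75)
violated soft preferences: 16, 17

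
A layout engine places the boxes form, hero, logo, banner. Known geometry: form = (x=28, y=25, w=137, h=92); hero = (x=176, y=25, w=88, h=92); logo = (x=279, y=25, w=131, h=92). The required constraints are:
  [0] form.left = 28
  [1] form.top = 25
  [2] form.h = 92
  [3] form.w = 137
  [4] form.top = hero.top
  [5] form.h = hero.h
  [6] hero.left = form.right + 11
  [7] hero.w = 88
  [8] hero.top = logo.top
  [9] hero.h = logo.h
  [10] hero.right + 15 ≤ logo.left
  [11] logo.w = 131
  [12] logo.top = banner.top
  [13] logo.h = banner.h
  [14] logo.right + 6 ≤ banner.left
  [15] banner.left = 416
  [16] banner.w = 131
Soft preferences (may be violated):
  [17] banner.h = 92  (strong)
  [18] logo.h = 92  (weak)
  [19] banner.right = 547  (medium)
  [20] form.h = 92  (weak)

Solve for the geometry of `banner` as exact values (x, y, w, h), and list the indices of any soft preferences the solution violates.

1. banner.y = 25  [logo.top = banner.top]
2. banner.h = 92  [logo.h = banner.h]
3. banner.x = 416  [banner.left = 416]
4. banner.w = 131  [banner.w = 131]

banner = (x=416, y=25, w=131, h=92)
violated soft preferences: none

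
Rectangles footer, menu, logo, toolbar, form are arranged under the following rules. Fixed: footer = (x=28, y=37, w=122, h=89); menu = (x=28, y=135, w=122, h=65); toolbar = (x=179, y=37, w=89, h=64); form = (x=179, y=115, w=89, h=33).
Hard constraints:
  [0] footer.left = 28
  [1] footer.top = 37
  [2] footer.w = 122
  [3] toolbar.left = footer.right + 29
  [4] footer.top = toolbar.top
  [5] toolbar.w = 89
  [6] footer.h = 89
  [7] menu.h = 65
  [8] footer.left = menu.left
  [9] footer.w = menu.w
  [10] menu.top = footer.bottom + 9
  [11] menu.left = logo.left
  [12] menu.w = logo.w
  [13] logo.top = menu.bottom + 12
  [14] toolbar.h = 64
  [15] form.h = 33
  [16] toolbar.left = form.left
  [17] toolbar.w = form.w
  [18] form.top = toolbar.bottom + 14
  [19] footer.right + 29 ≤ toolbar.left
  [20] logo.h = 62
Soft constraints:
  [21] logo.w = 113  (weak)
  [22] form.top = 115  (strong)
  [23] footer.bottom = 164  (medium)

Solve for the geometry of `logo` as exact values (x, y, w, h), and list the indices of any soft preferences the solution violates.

1. logo.x = 28  [menu.left = logo.left]
2. logo.w = 122  [menu.w = logo.w]
3. logo.y = 212  [logo.top = menu.bottom + 12]
4. logo.h = 62  [logo.h = 62]

logo = (x=28, y=212, w=122, h=62)
violated soft preferences: 21, 23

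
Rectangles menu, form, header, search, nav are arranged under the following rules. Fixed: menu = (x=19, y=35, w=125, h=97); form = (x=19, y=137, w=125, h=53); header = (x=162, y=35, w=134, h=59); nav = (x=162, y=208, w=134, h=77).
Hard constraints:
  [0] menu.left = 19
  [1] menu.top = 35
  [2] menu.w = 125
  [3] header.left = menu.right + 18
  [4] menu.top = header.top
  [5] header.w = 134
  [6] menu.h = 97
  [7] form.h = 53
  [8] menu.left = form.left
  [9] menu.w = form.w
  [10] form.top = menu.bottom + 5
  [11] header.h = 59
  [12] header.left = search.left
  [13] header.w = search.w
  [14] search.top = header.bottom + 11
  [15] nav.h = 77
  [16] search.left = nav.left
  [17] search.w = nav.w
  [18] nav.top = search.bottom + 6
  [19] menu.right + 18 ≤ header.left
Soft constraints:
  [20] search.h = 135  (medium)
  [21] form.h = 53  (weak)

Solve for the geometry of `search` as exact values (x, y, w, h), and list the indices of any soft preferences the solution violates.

1. search.x = 162  [header.left = search.left]
2. search.w = 134  [header.w = search.w]
3. search.y = 105  [search.top = header.bottom + 11]
4. search.h = 97  [nav.top = search.bottom + 6]

search = (x=162, y=105, w=134, h=97)
violated soft preferences: 20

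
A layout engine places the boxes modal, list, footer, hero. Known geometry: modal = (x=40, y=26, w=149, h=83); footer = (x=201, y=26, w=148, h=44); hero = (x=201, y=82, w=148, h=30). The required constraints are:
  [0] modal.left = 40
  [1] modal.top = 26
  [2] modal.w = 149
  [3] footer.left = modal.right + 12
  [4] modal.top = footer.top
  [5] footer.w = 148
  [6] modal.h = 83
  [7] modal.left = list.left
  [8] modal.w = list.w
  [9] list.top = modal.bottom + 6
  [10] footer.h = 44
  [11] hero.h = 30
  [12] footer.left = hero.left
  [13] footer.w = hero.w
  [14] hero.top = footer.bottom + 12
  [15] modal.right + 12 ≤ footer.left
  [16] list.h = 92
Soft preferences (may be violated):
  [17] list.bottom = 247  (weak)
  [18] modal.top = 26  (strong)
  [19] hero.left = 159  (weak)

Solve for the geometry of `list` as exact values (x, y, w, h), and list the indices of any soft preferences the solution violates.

list = (x=40, y=115, w=149, h=92)
violated soft preferences: 17, 19

1. list.x = 40  [modal.left = list.left]
2. list.w = 149  [modal.w = list.w]
3. list.y = 115  [list.top = modal.bottom + 6]
4. list.h = 92  [list.h = 92]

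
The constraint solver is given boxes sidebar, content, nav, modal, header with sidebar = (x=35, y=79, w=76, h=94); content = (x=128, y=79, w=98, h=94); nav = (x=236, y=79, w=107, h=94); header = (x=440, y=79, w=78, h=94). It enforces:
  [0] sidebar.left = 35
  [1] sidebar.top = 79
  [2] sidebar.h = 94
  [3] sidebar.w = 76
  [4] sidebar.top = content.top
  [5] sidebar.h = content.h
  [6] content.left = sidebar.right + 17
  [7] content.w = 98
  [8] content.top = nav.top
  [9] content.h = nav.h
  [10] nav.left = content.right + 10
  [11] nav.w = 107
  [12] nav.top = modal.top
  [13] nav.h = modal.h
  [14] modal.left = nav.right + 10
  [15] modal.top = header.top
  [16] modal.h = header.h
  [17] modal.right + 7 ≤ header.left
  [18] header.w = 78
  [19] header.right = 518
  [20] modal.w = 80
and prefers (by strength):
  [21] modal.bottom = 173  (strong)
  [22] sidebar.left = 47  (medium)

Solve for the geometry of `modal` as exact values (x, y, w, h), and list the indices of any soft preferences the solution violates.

modal = (x=353, y=79, w=80, h=94)
violated soft preferences: 22

1. modal.y = 79  [nav.top = modal.top]
2. modal.h = 94  [nav.h = modal.h]
3. modal.x = 353  [modal.left = nav.right + 10]
4. modal.w = 80  [modal.w = 80]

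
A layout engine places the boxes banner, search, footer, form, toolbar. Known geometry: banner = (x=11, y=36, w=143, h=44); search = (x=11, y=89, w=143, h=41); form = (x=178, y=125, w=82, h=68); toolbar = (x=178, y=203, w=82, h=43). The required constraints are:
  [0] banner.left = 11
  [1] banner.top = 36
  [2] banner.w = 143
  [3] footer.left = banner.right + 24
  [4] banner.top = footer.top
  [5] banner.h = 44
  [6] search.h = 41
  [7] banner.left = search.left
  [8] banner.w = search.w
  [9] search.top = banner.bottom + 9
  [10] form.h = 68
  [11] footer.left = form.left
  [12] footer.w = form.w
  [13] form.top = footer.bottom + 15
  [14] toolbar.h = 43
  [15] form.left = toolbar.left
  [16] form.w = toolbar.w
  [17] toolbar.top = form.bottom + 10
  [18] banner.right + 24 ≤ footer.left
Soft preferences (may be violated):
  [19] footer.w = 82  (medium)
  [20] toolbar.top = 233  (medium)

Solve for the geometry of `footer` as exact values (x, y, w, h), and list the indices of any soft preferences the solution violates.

1. footer.x = 178  [footer.left = banner.right + 24]
2. footer.y = 36  [banner.top = footer.top]
3. footer.w = 82  [footer.w = form.w]
4. footer.h = 74  [form.top = footer.bottom + 15]

footer = (x=178, y=36, w=82, h=74)
violated soft preferences: 20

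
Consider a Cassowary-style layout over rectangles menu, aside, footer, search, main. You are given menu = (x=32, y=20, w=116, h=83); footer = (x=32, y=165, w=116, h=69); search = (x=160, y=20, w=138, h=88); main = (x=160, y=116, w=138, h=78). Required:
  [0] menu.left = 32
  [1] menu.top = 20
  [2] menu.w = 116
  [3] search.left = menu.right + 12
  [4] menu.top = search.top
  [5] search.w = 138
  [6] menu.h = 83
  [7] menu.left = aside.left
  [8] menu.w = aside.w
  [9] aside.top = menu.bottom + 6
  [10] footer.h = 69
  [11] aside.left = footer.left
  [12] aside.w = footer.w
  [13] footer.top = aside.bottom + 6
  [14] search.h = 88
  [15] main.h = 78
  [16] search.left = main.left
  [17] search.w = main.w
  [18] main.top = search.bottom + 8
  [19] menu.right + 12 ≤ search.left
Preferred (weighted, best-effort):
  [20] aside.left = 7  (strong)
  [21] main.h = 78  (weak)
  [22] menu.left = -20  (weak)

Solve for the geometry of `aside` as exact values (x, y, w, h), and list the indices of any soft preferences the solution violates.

1. aside.x = 32  [menu.left = aside.left]
2. aside.w = 116  [menu.w = aside.w]
3. aside.y = 109  [aside.top = menu.bottom + 6]
4. aside.h = 50  [footer.top = aside.bottom + 6]

aside = (x=32, y=109, w=116, h=50)
violated soft preferences: 20, 22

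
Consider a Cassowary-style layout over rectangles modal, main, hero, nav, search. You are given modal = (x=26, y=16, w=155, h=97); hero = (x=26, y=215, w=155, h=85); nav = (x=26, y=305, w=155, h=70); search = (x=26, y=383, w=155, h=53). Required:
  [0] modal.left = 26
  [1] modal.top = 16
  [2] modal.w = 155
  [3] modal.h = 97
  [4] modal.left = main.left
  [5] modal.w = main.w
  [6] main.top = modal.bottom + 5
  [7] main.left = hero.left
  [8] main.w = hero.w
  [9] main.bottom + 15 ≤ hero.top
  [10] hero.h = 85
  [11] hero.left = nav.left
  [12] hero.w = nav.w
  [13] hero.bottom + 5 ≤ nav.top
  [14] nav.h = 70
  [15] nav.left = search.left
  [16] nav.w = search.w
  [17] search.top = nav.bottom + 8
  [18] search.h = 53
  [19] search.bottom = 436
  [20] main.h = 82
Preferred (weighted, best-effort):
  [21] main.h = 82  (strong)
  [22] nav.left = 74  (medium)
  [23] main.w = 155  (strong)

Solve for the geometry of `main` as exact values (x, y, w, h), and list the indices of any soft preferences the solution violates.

main = (x=26, y=118, w=155, h=82)
violated soft preferences: 22

1. main.x = 26  [modal.left = main.left]
2. main.w = 155  [modal.w = main.w]
3. main.y = 118  [main.top = modal.bottom + 5]
4. main.h = 82  [main.h = 82]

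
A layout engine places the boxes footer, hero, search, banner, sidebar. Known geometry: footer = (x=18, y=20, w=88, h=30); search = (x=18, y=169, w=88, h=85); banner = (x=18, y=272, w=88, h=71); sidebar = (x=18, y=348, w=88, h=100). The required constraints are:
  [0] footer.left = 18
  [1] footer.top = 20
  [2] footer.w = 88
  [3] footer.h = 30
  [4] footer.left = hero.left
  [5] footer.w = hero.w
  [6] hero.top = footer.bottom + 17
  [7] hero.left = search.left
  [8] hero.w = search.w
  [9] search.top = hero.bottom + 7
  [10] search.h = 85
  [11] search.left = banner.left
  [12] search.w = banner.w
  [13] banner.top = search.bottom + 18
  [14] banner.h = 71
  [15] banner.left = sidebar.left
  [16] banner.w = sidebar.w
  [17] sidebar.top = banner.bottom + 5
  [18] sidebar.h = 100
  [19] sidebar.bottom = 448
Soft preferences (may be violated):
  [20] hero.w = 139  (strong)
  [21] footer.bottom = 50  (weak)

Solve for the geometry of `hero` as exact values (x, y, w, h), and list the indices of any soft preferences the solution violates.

hero = (x=18, y=67, w=88, h=95)
violated soft preferences: 20

1. hero.x = 18  [footer.left = hero.left]
2. hero.w = 88  [footer.w = hero.w]
3. hero.y = 67  [hero.top = footer.bottom + 17]
4. hero.h = 95  [search.top = hero.bottom + 7]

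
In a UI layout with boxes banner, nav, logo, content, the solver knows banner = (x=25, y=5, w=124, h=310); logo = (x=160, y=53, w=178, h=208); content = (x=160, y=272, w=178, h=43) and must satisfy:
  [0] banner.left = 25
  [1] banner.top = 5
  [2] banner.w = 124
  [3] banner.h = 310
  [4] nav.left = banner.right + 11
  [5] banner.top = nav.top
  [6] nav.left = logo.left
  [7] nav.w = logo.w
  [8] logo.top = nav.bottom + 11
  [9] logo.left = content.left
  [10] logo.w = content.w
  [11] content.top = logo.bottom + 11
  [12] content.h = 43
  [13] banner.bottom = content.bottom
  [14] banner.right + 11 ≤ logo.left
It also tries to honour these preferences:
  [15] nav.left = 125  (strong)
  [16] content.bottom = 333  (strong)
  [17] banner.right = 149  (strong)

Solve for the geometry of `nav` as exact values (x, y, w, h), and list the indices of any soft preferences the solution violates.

nav = (x=160, y=5, w=178, h=37)
violated soft preferences: 15, 16

1. nav.x = 160  [nav.left = banner.right + 11]
2. nav.y = 5  [banner.top = nav.top]
3. nav.w = 178  [nav.w = logo.w]
4. nav.h = 37  [logo.top = nav.bottom + 11]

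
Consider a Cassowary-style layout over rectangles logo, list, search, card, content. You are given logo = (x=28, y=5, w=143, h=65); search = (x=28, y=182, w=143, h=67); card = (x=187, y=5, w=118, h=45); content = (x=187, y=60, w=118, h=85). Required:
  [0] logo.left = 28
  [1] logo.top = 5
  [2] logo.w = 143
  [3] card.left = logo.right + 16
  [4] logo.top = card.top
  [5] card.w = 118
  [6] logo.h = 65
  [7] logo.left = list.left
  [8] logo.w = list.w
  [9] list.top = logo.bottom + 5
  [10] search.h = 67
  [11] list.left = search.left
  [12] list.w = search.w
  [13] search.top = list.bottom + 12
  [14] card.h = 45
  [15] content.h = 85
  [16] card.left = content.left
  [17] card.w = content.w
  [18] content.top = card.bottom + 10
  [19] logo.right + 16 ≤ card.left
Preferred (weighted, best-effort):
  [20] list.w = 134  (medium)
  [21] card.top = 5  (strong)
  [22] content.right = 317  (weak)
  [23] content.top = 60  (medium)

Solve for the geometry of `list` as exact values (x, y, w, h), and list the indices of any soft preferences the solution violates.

list = (x=28, y=75, w=143, h=95)
violated soft preferences: 20, 22

1. list.x = 28  [logo.left = list.left]
2. list.w = 143  [logo.w = list.w]
3. list.y = 75  [list.top = logo.bottom + 5]
4. list.h = 95  [search.top = list.bottom + 12]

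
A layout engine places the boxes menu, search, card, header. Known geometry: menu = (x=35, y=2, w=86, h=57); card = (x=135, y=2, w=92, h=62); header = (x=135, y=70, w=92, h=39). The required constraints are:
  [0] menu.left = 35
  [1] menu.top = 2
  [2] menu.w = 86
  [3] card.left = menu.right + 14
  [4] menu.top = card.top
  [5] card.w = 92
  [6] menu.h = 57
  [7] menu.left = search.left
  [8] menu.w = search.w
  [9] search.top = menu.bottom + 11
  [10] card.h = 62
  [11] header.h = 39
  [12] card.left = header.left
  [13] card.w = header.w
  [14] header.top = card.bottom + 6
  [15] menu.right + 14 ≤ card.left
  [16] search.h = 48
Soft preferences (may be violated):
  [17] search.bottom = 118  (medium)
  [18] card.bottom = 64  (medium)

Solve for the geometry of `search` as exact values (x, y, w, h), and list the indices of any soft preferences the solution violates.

search = (x=35, y=70, w=86, h=48)
violated soft preferences: none

1. search.x = 35  [menu.left = search.left]
2. search.w = 86  [menu.w = search.w]
3. search.y = 70  [search.top = menu.bottom + 11]
4. search.h = 48  [search.h = 48]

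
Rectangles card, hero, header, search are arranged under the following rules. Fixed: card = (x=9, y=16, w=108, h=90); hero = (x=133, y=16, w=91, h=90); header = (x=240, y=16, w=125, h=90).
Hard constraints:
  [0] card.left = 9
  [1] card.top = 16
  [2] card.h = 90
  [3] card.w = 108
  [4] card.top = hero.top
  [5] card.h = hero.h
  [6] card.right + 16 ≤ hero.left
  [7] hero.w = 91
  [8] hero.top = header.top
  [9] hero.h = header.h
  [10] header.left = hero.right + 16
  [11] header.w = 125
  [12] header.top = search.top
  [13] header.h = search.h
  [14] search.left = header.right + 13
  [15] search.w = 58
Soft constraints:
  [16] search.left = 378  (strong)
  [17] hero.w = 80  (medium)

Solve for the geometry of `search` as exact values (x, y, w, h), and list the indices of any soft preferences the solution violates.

search = (x=378, y=16, w=58, h=90)
violated soft preferences: 17

1. search.y = 16  [header.top = search.top]
2. search.h = 90  [header.h = search.h]
3. search.x = 378  [search.left = header.right + 13]
4. search.w = 58  [search.w = 58]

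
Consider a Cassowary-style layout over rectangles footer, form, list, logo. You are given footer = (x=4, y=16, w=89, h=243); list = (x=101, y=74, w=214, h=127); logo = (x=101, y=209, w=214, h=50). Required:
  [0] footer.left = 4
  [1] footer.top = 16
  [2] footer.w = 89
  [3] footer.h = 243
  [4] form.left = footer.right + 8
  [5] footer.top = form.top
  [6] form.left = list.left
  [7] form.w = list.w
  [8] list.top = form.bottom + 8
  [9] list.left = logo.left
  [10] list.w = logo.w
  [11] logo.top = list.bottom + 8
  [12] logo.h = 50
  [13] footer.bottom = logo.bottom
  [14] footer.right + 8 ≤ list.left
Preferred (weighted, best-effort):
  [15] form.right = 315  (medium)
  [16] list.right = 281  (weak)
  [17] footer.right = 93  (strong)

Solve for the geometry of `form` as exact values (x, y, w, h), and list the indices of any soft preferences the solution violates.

1. form.x = 101  [form.left = footer.right + 8]
2. form.y = 16  [footer.top = form.top]
3. form.w = 214  [form.w = list.w]
4. form.h = 50  [list.top = form.bottom + 8]

form = (x=101, y=16, w=214, h=50)
violated soft preferences: 16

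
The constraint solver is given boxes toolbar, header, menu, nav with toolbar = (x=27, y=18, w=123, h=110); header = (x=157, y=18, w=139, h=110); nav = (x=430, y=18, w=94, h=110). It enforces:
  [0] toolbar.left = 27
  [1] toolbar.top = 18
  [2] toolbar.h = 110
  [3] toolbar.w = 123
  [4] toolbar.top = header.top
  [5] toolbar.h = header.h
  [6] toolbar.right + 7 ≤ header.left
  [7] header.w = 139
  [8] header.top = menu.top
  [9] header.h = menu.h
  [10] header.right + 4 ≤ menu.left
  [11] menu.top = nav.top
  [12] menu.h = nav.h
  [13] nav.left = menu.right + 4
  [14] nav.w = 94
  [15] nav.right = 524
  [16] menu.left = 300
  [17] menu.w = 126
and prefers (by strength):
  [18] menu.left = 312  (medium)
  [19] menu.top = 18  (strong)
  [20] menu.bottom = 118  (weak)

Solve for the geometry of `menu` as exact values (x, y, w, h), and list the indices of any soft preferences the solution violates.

menu = (x=300, y=18, w=126, h=110)
violated soft preferences: 18, 20

1. menu.y = 18  [header.top = menu.top]
2. menu.h = 110  [header.h = menu.h]
3. menu.x = 300  [menu.left = 300]
4. menu.w = 126  [menu.w = 126]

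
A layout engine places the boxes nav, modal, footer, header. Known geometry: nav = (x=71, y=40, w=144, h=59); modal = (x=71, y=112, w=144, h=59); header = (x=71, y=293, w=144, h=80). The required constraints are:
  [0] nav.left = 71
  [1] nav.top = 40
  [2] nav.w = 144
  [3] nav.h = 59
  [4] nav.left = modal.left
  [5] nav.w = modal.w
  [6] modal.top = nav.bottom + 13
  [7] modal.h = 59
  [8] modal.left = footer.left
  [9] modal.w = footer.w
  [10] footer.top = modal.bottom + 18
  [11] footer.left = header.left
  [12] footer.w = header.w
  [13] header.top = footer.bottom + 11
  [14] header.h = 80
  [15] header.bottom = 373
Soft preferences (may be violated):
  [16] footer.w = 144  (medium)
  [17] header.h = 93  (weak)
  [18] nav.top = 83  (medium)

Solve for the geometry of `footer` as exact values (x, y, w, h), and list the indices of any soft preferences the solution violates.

footer = (x=71, y=189, w=144, h=93)
violated soft preferences: 17, 18

1. footer.x = 71  [modal.left = footer.left]
2. footer.w = 144  [modal.w = footer.w]
3. footer.y = 189  [footer.top = modal.bottom + 18]
4. footer.h = 93  [header.top = footer.bottom + 11]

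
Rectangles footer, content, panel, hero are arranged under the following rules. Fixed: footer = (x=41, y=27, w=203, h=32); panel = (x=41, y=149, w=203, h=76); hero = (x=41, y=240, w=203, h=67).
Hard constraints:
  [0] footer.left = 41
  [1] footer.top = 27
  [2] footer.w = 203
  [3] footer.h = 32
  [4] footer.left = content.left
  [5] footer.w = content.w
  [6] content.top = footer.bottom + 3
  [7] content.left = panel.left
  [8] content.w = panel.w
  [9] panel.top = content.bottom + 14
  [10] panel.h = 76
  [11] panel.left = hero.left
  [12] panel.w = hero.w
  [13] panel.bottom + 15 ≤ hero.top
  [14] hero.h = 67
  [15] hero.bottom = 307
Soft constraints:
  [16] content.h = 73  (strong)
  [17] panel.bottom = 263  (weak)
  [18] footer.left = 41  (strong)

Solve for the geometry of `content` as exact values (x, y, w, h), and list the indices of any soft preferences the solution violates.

content = (x=41, y=62, w=203, h=73)
violated soft preferences: 17

1. content.x = 41  [footer.left = content.left]
2. content.w = 203  [footer.w = content.w]
3. content.y = 62  [content.top = footer.bottom + 3]
4. content.h = 73  [panel.top = content.bottom + 14]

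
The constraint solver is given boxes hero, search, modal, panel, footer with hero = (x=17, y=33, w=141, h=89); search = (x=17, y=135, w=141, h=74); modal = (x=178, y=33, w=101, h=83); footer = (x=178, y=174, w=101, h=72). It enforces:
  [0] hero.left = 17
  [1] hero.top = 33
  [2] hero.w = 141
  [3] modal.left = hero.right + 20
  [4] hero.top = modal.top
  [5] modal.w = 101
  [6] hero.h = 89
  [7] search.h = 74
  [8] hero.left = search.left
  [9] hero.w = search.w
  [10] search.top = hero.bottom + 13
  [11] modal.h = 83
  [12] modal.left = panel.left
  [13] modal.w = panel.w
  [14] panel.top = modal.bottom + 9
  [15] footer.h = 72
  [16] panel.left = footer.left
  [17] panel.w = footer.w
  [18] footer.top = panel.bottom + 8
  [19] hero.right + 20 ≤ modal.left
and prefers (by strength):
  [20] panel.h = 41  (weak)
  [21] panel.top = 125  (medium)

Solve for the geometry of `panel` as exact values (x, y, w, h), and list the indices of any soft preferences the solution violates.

panel = (x=178, y=125, w=101, h=41)
violated soft preferences: none

1. panel.x = 178  [modal.left = panel.left]
2. panel.w = 101  [modal.w = panel.w]
3. panel.y = 125  [panel.top = modal.bottom + 9]
4. panel.h = 41  [footer.top = panel.bottom + 8]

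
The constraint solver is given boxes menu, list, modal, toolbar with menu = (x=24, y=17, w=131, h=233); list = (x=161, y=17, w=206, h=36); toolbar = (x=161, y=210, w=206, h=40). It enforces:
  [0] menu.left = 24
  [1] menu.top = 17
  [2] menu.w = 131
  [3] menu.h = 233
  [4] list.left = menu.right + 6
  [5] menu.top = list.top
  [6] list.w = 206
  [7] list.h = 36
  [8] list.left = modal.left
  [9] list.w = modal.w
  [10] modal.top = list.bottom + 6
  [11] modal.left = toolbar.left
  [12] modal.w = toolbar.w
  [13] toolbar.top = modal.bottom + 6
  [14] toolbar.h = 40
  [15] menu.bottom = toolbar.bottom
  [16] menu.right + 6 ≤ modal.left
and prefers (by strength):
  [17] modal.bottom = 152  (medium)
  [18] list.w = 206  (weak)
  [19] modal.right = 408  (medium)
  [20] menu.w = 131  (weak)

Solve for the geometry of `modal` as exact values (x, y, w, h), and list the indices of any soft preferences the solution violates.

1. modal.x = 161  [list.left = modal.left]
2. modal.w = 206  [list.w = modal.w]
3. modal.y = 59  [modal.top = list.bottom + 6]
4. modal.h = 145  [toolbar.top = modal.bottom + 6]

modal = (x=161, y=59, w=206, h=145)
violated soft preferences: 17, 19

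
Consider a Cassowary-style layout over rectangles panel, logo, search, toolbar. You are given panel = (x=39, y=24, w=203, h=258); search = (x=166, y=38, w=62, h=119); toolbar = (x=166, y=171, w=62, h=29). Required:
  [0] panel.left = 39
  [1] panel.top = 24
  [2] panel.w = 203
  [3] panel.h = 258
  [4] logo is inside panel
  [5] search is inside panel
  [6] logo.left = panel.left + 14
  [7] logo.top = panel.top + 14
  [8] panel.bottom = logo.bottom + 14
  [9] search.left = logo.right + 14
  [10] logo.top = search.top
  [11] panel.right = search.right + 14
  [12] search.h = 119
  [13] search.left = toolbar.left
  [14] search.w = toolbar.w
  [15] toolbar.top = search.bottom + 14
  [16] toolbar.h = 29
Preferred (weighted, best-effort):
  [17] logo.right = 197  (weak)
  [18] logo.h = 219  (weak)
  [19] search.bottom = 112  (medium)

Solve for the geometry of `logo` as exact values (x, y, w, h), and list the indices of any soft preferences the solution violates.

logo = (x=53, y=38, w=99, h=230)
violated soft preferences: 17, 18, 19

1. logo.x = 53  [logo.left = panel.left + 14]
2. logo.y = 38  [logo.top = panel.top + 14]
3. logo.h = 230  [panel.bottom = logo.bottom + 14]
4. logo.w = 99  [search.left = logo.right + 14]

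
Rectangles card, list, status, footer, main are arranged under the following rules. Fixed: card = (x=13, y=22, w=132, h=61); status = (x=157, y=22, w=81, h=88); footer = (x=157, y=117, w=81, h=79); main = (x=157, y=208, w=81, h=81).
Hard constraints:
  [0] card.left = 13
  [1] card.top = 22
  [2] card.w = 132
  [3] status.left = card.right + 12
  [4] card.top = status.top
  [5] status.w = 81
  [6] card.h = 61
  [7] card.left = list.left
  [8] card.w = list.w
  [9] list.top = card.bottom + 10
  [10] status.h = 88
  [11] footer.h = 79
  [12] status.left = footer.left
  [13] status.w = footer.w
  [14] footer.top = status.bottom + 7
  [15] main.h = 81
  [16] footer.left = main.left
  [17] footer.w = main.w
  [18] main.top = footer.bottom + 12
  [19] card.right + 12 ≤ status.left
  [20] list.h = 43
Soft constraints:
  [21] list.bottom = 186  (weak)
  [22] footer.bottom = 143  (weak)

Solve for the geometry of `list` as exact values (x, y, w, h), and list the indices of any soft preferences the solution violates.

1. list.x = 13  [card.left = list.left]
2. list.w = 132  [card.w = list.w]
3. list.y = 93  [list.top = card.bottom + 10]
4. list.h = 43  [list.h = 43]

list = (x=13, y=93, w=132, h=43)
violated soft preferences: 21, 22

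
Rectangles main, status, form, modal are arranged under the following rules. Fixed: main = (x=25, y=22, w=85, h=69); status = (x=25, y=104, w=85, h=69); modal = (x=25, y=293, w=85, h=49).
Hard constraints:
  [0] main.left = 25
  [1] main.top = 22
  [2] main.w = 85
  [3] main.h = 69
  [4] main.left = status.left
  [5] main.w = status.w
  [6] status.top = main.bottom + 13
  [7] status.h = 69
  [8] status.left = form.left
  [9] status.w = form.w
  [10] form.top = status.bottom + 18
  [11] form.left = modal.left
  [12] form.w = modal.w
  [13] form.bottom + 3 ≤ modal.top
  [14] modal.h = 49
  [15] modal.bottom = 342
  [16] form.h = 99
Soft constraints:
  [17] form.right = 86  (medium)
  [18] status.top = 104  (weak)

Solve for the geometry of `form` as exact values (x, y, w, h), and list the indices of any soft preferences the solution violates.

1. form.x = 25  [status.left = form.left]
2. form.w = 85  [status.w = form.w]
3. form.y = 191  [form.top = status.bottom + 18]
4. form.h = 99  [form.h = 99]

form = (x=25, y=191, w=85, h=99)
violated soft preferences: 17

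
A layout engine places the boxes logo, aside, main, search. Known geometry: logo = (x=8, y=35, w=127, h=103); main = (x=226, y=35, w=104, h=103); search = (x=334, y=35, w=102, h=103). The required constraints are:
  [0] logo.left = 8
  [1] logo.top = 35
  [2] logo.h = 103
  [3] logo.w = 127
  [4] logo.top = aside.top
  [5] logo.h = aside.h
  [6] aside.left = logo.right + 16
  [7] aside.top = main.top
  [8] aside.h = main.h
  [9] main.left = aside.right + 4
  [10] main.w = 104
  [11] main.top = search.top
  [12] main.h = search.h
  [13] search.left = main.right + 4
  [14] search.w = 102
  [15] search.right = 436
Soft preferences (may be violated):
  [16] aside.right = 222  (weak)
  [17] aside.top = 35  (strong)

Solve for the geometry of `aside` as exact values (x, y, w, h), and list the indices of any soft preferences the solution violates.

1. aside.y = 35  [logo.top = aside.top]
2. aside.h = 103  [logo.h = aside.h]
3. aside.x = 151  [aside.left = logo.right + 16]
4. aside.w = 71  [main.left = aside.right + 4]

aside = (x=151, y=35, w=71, h=103)
violated soft preferences: none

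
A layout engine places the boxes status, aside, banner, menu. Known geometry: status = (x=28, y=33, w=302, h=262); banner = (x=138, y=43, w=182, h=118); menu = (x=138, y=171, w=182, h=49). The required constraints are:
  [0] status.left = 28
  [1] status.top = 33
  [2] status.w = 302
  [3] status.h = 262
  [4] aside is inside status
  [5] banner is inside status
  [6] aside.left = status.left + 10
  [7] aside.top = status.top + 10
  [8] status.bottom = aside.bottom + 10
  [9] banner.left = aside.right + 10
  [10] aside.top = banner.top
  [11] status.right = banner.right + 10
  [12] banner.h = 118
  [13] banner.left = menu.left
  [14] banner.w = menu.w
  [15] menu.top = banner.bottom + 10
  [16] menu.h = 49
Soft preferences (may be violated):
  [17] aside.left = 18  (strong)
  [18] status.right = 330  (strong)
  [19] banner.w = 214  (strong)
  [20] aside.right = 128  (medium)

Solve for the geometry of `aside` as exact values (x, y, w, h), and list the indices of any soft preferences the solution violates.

1. aside.x = 38  [aside.left = status.left + 10]
2. aside.y = 43  [aside.top = status.top + 10]
3. aside.h = 242  [status.bottom = aside.bottom + 10]
4. aside.w = 90  [banner.left = aside.right + 10]

aside = (x=38, y=43, w=90, h=242)
violated soft preferences: 17, 19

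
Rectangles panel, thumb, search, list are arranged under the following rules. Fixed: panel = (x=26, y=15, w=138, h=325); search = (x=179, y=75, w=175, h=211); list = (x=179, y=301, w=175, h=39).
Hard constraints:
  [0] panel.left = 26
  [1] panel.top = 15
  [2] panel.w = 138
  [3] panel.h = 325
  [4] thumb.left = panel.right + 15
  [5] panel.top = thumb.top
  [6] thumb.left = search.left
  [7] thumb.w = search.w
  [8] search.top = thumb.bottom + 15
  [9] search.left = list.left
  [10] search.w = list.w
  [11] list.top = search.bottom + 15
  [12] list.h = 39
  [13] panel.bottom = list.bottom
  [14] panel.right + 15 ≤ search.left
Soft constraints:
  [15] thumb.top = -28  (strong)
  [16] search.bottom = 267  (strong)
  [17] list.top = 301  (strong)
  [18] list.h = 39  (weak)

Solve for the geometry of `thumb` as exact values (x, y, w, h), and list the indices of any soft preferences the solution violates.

thumb = (x=179, y=15, w=175, h=45)
violated soft preferences: 15, 16

1. thumb.x = 179  [thumb.left = panel.right + 15]
2. thumb.y = 15  [panel.top = thumb.top]
3. thumb.w = 175  [thumb.w = search.w]
4. thumb.h = 45  [search.top = thumb.bottom + 15]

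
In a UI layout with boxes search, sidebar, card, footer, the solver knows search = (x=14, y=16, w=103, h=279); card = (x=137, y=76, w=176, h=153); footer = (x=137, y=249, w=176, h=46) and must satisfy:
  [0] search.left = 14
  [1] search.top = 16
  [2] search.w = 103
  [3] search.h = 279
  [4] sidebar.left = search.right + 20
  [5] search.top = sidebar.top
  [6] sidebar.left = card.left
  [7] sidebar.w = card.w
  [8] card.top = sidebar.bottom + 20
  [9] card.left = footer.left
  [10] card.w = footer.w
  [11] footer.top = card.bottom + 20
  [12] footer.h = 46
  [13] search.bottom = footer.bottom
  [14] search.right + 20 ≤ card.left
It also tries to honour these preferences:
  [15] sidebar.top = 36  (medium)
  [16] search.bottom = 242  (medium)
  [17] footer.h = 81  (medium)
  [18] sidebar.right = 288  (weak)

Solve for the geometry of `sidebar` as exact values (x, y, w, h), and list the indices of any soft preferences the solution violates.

1. sidebar.x = 137  [sidebar.left = search.right + 20]
2. sidebar.y = 16  [search.top = sidebar.top]
3. sidebar.w = 176  [sidebar.w = card.w]
4. sidebar.h = 40  [card.top = sidebar.bottom + 20]

sidebar = (x=137, y=16, w=176, h=40)
violated soft preferences: 15, 16, 17, 18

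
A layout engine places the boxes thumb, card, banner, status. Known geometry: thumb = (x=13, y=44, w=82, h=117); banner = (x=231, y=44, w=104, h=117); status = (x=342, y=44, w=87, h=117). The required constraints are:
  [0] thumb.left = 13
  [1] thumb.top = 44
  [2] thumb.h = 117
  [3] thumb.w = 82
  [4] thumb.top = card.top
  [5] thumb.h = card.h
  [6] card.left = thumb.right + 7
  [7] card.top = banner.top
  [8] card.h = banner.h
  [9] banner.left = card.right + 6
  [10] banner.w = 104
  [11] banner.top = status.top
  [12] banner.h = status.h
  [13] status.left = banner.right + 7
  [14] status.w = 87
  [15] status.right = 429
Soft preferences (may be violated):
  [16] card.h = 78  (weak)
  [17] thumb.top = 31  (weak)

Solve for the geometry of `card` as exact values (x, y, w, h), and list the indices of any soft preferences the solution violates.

card = (x=102, y=44, w=123, h=117)
violated soft preferences: 16, 17

1. card.y = 44  [thumb.top = card.top]
2. card.h = 117  [thumb.h = card.h]
3. card.x = 102  [card.left = thumb.right + 7]
4. card.w = 123  [banner.left = card.right + 6]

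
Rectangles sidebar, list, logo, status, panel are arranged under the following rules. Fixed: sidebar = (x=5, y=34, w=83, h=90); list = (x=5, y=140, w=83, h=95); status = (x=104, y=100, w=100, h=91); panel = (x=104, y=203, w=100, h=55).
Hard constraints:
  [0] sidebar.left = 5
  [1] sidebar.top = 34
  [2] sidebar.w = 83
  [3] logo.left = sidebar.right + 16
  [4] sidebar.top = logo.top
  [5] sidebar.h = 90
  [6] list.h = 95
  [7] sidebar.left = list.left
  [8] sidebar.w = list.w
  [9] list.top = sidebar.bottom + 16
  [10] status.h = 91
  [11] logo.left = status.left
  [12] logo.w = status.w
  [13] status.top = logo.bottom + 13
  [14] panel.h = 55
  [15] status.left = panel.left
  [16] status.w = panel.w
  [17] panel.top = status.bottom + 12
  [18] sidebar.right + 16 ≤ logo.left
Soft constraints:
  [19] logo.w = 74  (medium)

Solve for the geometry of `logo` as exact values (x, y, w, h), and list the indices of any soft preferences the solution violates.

1. logo.x = 104  [logo.left = sidebar.right + 16]
2. logo.y = 34  [sidebar.top = logo.top]
3. logo.w = 100  [logo.w = status.w]
4. logo.h = 53  [status.top = logo.bottom + 13]

logo = (x=104, y=34, w=100, h=53)
violated soft preferences: 19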